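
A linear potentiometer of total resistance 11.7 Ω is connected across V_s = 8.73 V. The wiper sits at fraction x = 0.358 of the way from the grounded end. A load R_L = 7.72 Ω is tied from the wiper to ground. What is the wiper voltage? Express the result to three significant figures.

Lower segment x·R_p = 4.189 Ω; upper segment (1−x)·R_p = 7.511 Ω.
R_L loads the lower segment: effective lower R = 2.715 Ω.
Loaded-divider output: V_out = 8.73 × 0.2655 = 2.318 V.
(Unloaded: V_out = x·V_s = 3.13 V.)

V_out ≈ 2.32 V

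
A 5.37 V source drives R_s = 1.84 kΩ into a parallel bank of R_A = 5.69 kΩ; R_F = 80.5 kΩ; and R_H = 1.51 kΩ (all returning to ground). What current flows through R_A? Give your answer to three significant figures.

Combine the parallel branches: R_p = (1/5.69 + 1/80.5 + 1/1.51)⁻¹ = 1.176 kΩ.
V_A = 5.37 × 1.176/3.016 = 2.094 V.
I(R_A) = V_A / R_A = 2.094/5.69 = 0.3680 mA.
(Check via current divider: I_total = 1.781 mA; share G_k/ΣG = 0.2067 → same result.)

I ≈ 0.368 mA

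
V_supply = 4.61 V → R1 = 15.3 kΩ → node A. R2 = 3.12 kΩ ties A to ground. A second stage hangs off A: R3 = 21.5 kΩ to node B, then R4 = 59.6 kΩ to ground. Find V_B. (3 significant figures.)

V_B ≈ 0.556 V

Looking into the second stage from A: R3 + R4 = 81.10 kΩ appears in parallel with R2.
R2 ‖ (R3+R4) = 3.004 kΩ.
First divider: V_A = V_supply · 3.004/(15.3 + 3.004) = 0.7567 V.
Stage 2 is unloaded, so V_B = V_A · R4/(R3+R4) = 0.7567 × 59.6/81.10 = 0.5561 V.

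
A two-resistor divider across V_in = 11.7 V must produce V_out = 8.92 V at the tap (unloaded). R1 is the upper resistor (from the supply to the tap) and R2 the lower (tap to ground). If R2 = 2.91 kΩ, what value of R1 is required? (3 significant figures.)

R1 ≈ 0.907 kΩ

Required fraction k = V_out/V_in = 0.7624.
So R1 = R2 · (V_in/V_out − 1) = 2.91 × (11.7/8.92 − 1) = 2.91 × 0.3117 = 0.9069 kΩ.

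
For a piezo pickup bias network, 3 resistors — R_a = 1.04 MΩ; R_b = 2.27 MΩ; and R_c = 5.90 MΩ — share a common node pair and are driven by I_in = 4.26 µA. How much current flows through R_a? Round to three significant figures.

Conductances: ΣG = 1/1.04 + 1/2.27 + 1/5.90 = 1.572 (1/MΩ).
Current divider: I(R_a) = I_in · G_k/ΣG = 4.26 × (0.9615/1.572) = 4.26 × 0.6118 = 2.606 µA.

I ≈ 2.61 µA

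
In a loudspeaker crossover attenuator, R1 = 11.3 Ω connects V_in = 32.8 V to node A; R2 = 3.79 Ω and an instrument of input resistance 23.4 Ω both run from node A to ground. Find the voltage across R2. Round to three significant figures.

V_out ≈ 7.35 V

R2 ‖ R_L = (3.79 × 23.4)/(3.79 + 23.4) = 3.262 Ω.
Now apply the divider: V_out = 32.8 × 0.2240 = 7.347 V.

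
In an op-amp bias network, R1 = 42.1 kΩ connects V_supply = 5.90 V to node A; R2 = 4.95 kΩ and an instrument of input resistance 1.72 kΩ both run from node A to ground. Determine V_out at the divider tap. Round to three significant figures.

V_out ≈ 0.174 V

First combine the lower leg with the load: R2 ‖ R_L = 1.276 kΩ.
Voltage divider with the loaded lower leg: V_out = 5.90 × 1.276/(42.1 + 1.276) = 5.90 × 0.02943 = 0.1736 V.
(Unloaded it would be 0.621 V; the load pulls it down.)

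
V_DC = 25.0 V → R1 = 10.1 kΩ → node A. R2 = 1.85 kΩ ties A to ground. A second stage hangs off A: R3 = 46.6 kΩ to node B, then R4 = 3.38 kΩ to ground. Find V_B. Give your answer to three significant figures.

Looking into the second stage from A: R3 + R4 = 49.98 kΩ appears in parallel with R2.
Effective lower resistance at A: R2 ‖ 49.98 = 1.784 kΩ.
First divider: V_A = V_DC · 1.784/(10.1 + 1.784) = 3.753 V.
Stage 2 is unloaded, so V_B = V_A · R4/(R3+R4) = 3.753 × 3.38/49.98 = 0.2538 V.

V_B ≈ 0.254 V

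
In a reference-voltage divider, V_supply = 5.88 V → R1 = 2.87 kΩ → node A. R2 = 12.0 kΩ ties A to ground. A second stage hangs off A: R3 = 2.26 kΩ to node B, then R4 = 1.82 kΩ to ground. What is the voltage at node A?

Looking into the second stage from A: R3 + R4 = 4.080 kΩ appears in parallel with R2.
Effective lower resistance at A: R2 ‖ 4.080 = 3.045 kΩ.
First divider: V_A = V_supply · 3.045/(2.87 + 3.045) = 3.027 V.

V_A ≈ 3.03 V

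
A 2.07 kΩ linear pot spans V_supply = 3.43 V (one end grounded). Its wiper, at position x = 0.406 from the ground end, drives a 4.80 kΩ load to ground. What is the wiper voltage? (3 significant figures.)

V_out ≈ 1.26 V

Lower segment x·R_p = 0.8404 kΩ; upper segment (1−x)·R_p = 1.230 kΩ.
R_L loads the lower segment: effective lower R = 0.7152 kΩ.
Loaded-divider output: V_out = 3.43 × 0.3678 = 1.261 V.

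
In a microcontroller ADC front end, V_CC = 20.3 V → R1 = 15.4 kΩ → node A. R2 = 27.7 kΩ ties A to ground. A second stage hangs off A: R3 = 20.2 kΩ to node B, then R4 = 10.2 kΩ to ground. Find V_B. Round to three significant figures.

V_B ≈ 3.30 V

Looking into the second stage from A: R3 + R4 = 30.40 kΩ appears in parallel with R2.
Effective lower resistance at A: R2 ‖ 30.40 = 14.49 kΩ.
First divider: V_A = V_CC · 14.49/(15.4 + 14.49) = 9.842 V.
Then the unloaded second divider: V_B = V_A × R4/(R3+R4) = 9.842 × 0.3355 = 3.302 V.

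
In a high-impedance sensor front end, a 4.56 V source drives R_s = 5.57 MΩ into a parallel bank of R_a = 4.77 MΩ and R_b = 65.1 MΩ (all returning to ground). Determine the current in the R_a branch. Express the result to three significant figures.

I ≈ 0.424 µA

Combine the parallel branches: R_p = (1/4.77 + 1/65.1)⁻¹ = 4.444 MΩ.
V_A by voltage divider: V_A = 4.56 × 4.444/(5.57 + 4.444) = 2.024 V.
I(R_a) = V_A / R_a = 2.024/4.77 = 0.4243 µA.
(Equivalently: I_total = 0.4553 µA, then current-divider fraction G_k/ΣG = 0.9317.)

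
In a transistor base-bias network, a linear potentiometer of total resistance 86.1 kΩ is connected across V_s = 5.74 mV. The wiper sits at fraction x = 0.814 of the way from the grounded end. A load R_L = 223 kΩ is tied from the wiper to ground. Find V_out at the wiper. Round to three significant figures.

V_out ≈ 4.41 mV

Split the track: R_lower = x·R_p = 70.09 kΩ, R_upper = (1−x)·R_p = 16.01 kΩ.
(x·R_p) ‖ R_L = 53.33 kΩ.
V_out = 5.74 × 53.33/(16.01 + 53.33) = 4.414 mV.
(Unloaded: V_out = x·V_s = 4.67 mV.)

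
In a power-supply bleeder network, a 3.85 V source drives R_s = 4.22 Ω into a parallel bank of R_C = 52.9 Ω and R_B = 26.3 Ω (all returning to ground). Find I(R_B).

Equivalent of the parallel group: R_p = 17.57 Ω.
Node voltage V_A = V_supply · R_p/(R_s + R_p) = 3.85 × 0.8063 = 3.104 V.
Branch current I = V_A/R_B = 3.104/26.3 = 0.1180 A.
(Check via current divider: I_total = 0.1767 A; share G_k/ΣG = 0.6679 → same result.)

I ≈ 0.118 A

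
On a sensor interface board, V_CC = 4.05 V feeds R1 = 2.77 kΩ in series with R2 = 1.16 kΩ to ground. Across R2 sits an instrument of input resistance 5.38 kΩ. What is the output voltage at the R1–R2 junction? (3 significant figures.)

First combine the lower leg with the load: R2 ‖ R_L = 0.9543 kΩ.
Then V_out = V_CC · R2'/(R1 + R2') = 4.05 × 0.9543/3.724 = 1.038 V.
(Unloaded it would be 1.20 V; the load pulls it down.)

V_out ≈ 1.04 V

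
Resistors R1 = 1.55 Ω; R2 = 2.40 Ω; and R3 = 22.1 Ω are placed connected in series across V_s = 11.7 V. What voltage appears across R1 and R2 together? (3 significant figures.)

V ≈ 1.77 V

ΣR = 1.55 + 2.40 + 22.1 = 26.05 Ω.
R_{R1..R2} = 1.55 + 2.40 = 3.950 Ω.
Voltage divider: V = V_s · (3.950 / 26.05) = 11.7 × 0.1516 = 1.774 V.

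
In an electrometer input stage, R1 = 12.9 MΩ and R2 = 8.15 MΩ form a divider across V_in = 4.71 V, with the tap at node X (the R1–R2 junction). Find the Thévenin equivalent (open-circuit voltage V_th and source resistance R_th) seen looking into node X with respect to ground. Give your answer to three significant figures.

V_th is the unloaded tap voltage: V_in · R2/(R1+R2) = 4.71 × 0.3872 = 1.824 V.
Looking into X with the source shorted: R_th = R1·R2/(R1+R2) = 12.90 × 8.15/21.05 = 4.995 MΩ.

V_th ≈ 1.82 V, R_th ≈ 4.99 MΩ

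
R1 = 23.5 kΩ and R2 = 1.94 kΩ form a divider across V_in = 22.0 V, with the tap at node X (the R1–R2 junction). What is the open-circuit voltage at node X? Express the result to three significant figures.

V_th is the unloaded tap voltage: V_in · R2/(R1+R2) = 22.0 × 0.07626 = 1.678 V.

V_th ≈ 1.68 V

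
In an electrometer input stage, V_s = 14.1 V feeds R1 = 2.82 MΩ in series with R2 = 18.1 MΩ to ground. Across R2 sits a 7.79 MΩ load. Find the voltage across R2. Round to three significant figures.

The load sits in parallel with R2, giving an effective lower resistance R2' = R2·R_L/(R2+R_L) = 5.446 MΩ.
Voltage divider with the loaded lower leg: V_out = 14.1 × 5.446/(2.82 + 5.446) = 14.1 × 0.6588 = 9.290 V.

V_out ≈ 9.29 V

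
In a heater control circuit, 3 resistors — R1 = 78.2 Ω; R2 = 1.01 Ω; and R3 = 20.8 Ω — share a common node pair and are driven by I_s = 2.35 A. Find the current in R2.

Conductances: ΣG = 1/78.2 + 1/1.01 + 1/20.8 = 1.051 (1/Ω).
By the current-divider rule, I = I_s · G_k/ΣG = 2.35 × 0.9421 = 2.214 A.

I ≈ 2.21 A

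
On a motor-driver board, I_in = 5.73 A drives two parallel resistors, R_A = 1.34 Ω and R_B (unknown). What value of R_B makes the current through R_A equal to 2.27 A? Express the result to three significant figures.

R_B ≈ 0.879 Ω

In a two-way split, I_A/I_in = R_B/(R_A + R_B).
With f = 0.3962, R_B = R_A · f/(1−f) = 1.34 × 0.6561 = 0.8791 Ω.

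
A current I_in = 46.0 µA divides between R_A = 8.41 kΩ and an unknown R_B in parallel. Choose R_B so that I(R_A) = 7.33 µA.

R_B ≈ 1.59 kΩ

The fraction through R_A equals R_B/(R_A+R_B).
With f = 0.1593, R_B = R_A · f/(1−f) = 8.41 × 0.1896 = 1.594 kΩ.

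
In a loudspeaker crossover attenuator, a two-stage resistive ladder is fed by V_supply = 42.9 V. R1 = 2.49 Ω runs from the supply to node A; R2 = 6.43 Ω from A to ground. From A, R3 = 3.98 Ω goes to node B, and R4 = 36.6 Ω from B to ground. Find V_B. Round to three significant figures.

V_B ≈ 26.7 V

Looking into the second stage from A: R3 + R4 = 40.58 Ω appears in parallel with R2.
R2 ‖ (R3+R4) = 5.551 Ω.
V_A = 42.9 × 5.551/(2.49 + 5.551) = 29.61 V.
Then the unloaded second divider: V_B = V_A × R4/(R3+R4) = 29.61 × 0.9019 = 26.71 V.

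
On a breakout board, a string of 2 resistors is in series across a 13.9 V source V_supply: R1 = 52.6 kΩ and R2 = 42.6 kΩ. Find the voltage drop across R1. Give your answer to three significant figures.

V ≈ 7.68 V

Total series resistance ΣR = 52.6 + 42.6 = 95.20 kΩ.
V = V_supply · R/ΣR = 13.9 × 0.5525 = 7.680 V.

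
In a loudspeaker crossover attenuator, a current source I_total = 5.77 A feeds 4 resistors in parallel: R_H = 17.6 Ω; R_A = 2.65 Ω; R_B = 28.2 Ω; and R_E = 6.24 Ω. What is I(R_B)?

I ≈ 0.325 A

Total conductance ΣG = 1/17.6 + 1/2.65 + 1/28.2 + 1/6.24 = 0.6299 (units of 1/Ω).
By the current-divider rule, I = I_total · G_k/ΣG = 5.77 × 0.05630 = 0.3248 A.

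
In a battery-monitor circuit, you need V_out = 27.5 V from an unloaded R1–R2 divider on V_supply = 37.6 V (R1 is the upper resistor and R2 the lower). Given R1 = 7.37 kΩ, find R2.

V_out/V_supply = R2/(R1+R2) = 0.7314.
R2 = R1 · 0.7314/(1 − 0.7314) = 20.07 kΩ.

R2 ≈ 20.1 kΩ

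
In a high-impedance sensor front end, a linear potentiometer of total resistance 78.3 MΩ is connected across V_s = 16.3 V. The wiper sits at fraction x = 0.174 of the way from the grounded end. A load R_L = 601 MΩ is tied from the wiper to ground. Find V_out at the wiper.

V_out ≈ 2.78 V

Lower segment x·R_p = 13.62 MΩ; upper segment (1−x)·R_p = 64.68 MΩ.
R_L loads the lower segment: effective lower R = 13.32 MΩ.
Then V_out = V_s · 13.32/(64.68 + 13.32) = 2.784 V.
(Unloaded: V_out = x·V_s = 2.84 V.)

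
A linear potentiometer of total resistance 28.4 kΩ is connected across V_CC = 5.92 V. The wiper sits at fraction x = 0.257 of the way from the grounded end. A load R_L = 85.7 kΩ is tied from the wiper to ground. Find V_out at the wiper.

V_out ≈ 1.43 V

The pot divides into 21.10 kΩ above the wiper and 7.299 kΩ below.
Lower segment in parallel with the load: 7.299 ‖ 85.7 = 6.726 kΩ.
V_out = 5.92 × 6.726/(21.10 + 6.726) = 1.431 V.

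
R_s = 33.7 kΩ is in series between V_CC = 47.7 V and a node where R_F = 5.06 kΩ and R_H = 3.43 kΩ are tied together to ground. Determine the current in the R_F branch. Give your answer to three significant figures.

I ≈ 0.539 mA

Parallel bank: R_p = 1/(1/5.06 + 1/3.43) = 2.044 kΩ.
Node voltage V_A = V_CC · R_p/(R_s + R_p) = 47.7 × 0.05719 = 2.728 V.
I(R_F) = V_A / R_F = 2.728/5.06 = 0.5391 mA.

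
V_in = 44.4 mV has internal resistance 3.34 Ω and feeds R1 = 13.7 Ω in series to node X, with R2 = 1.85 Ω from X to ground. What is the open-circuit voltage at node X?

R1' = 3.34 + 13.7 = 17.04 Ω (source resistance + R1).
With X open, the divider is unloaded: V_th = 44.4 × 1.85/18.89 = 4.348 mV.

V_th ≈ 4.35 mV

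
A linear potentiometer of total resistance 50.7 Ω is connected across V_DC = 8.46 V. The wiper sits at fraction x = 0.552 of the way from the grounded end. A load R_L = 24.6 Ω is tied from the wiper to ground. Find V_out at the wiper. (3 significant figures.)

V_out ≈ 3.09 V

Lower segment x·R_p = 27.99 Ω; upper segment (1−x)·R_p = 22.71 Ω.
Lower segment in parallel with the load: 27.99 ‖ 24.6 = 13.09 Ω.
V_out = 8.46 × 13.09/(22.71 + 13.09) = 3.093 V.
(Unloaded: V_out = x·V_DC = 4.67 V.)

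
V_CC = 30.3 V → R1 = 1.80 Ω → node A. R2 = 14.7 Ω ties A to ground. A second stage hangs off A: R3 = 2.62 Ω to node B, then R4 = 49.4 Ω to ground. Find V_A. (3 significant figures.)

The second stage (R3 + R4 = 52.02 Ω) loads node A in parallel with R2.
R2 ‖ (R3+R4) = 11.46 Ω.
First divider: V_A = V_CC · 11.46/(1.80 + 11.46) = 26.19 V.

V_A ≈ 26.2 V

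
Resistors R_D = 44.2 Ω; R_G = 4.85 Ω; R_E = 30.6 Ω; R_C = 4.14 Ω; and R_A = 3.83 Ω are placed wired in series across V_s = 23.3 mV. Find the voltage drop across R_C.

Series total: ΣR = 44.2 + 4.85 + 30.6 + 4.14 + 3.83 = 87.62 Ω.
Voltage divider: V = V_s · (4.140 / 87.62) = 23.3 × 0.04725 = 1.101 mV.

V ≈ 1.10 mV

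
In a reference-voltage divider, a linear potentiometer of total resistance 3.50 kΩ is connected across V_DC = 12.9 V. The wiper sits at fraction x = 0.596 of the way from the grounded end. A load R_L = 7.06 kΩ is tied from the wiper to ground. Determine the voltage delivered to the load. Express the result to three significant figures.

V_out ≈ 6.87 V

Lower segment x·R_p = 2.086 kΩ; upper segment (1−x)·R_p = 1.414 kΩ.
(x·R_p) ‖ R_L = 1.610 kΩ.
Then V_out = V_DC · 1.610/(1.414 + 1.610) = 6.869 V.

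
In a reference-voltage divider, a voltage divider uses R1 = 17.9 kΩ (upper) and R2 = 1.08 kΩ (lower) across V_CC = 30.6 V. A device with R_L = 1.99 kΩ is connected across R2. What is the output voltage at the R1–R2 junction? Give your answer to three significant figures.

V_out ≈ 1.15 V

The load sits in parallel with R2, giving an effective lower resistance R2' = R2·R_L/(R2+R_L) = 0.7001 kΩ.
Voltage divider with the loaded lower leg: V_out = 30.6 × 0.7001/(17.9 + 0.7001) = 30.6 × 0.03764 = 1.152 V.
(Unloaded it would be 1.74 V; the load pulls it down.)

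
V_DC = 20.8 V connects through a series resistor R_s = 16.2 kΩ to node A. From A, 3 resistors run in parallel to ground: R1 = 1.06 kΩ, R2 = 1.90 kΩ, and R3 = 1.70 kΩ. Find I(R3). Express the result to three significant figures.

I ≈ 0.356 mA

Combine the parallel branches: R_p = (1/1.06 + 1/1.90 + 1/1.70)⁻¹ = 0.4859 kΩ.
V_A = 20.8 × 0.4859/16.69 = 0.6057 V.
Branch current I = V_A/R3 = 0.6057/1.70 = 0.3563 mA.
(Check via current divider: I_total = 1.247 mA; share G_k/ΣG = 0.2858 → same result.)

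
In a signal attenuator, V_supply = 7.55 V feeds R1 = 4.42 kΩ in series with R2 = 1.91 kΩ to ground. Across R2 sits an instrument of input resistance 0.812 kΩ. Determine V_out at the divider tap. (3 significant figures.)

First combine the lower leg with the load: R2 ‖ R_L = 0.5698 kΩ.
Then V_out = V_supply · R2'/(R1 + R2') = 7.55 × 0.5698/4.990 = 0.8621 V.

V_out ≈ 0.862 V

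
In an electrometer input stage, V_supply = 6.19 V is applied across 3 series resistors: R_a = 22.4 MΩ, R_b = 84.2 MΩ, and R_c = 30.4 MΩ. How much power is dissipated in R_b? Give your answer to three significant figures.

ΣR = 137.0 MΩ → I = 6.19/137.0 = 0.04518 µA.
P(R_b) = I²·R_b = (0.04518)² × 84.2 = 0.1719 µW.

P ≈ 0.172 µW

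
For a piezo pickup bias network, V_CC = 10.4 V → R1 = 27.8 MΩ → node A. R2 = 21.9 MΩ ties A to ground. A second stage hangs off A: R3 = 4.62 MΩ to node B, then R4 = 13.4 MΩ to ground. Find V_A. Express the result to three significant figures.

The second stage (R3 + R4 = 18.02 MΩ) loads node A in parallel with R2.
R2 ‖ (R3+R4) = 9.886 MΩ.
So V_A = 10.4 × 0.2623 = 2.728 V.

V_A ≈ 2.73 V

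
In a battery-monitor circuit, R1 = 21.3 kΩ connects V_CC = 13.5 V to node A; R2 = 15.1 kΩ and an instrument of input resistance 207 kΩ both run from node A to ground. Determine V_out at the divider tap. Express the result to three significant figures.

First combine the lower leg with the load: R2 ‖ R_L = 14.07 kΩ.
Now apply the divider: V_out = 13.5 × 0.3979 = 5.371 V.

V_out ≈ 5.37 V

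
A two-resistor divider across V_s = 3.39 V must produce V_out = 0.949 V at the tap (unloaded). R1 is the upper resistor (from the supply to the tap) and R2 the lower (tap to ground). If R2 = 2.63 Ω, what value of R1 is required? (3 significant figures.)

Required fraction k = V_out/V_s = 0.2799.
Rearranging, R1 = R2·(1−k)/k = 2.63 × 2.572 = 6.765 Ω.

R1 ≈ 6.76 Ω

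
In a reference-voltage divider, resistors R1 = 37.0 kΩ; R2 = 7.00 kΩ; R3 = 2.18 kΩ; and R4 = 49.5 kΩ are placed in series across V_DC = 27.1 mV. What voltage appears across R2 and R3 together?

ΣR = 37.0 + 7.00 + 2.18 + 49.5 = 95.68 kΩ.
R_{R2..R3} = 7.00 + 2.18 = 9.180 kΩ.
By the voltage-divider rule, V = 27.1 × 9.180/95.68 = 2.600 mV.

V ≈ 2.60 mV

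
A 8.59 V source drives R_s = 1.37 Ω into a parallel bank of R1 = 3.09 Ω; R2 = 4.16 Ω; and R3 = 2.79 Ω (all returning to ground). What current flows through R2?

Parallel bank: R_p = 1/(1/3.09 + 1/4.16 + 1/2.79) = 1.084 Ω.
V_A = 8.59 × 1.084/2.454 = 3.795 V.
I(R2) = V_A / R2 = 3.795/4.16 = 0.9122 A.
(Equivalently: I_total = 3.500 A, then current-divider fraction G_k/ΣG = 0.2606.)

I ≈ 0.912 A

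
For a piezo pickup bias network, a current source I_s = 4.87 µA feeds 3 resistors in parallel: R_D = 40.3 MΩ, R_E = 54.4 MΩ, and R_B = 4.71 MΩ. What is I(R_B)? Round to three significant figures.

I ≈ 4.05 µA

Total conductance ΣG = 1/40.3 + 1/54.4 + 1/4.71 = 0.2555 (units of 1/MΩ).
Current divider: I(R_B) = I_s · G_k/ΣG = 4.87 × (0.2123/0.2555) = 4.87 × 0.8309 = 4.047 µA.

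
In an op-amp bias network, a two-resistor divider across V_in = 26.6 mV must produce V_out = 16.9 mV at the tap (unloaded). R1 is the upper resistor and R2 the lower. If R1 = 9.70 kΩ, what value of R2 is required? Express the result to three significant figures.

The divider ratio is R2/(R1+R2) = 16.9/26.6 = 0.6353.
Rearranging, R2 = R1·k/(1−k) = 9.70 × 1.742 = 16.90 kΩ.

R2 ≈ 16.9 kΩ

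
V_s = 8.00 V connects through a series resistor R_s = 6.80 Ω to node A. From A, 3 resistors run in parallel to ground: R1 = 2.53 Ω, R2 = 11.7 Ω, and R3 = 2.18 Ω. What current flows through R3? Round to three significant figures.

I ≈ 0.497 A

Parallel bank: R_p = 1/(1/2.53 + 1/11.7 + 1/2.18) = 1.064 Ω.
Node voltage V_A = V_s · R_p/(R_s + R_p) = 8.00 × 0.1354 = 1.083 V.
Branch current I = V_A/R3 = 1.083/2.18 = 0.4967 A.
(Equivalently: I_total = 1.017 A, then current-divider fraction G_k/ΣG = 0.4883.)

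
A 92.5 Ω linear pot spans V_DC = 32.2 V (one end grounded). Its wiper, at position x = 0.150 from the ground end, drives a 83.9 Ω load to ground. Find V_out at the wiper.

Split the track: R_lower = x·R_p = 13.88 Ω, R_upper = (1−x)·R_p = 78.62 Ω.
Lower segment in parallel with the load: 13.88 ‖ 83.9 = 11.91 Ω.
Loaded-divider output: V_out = 32.2 × 0.1315 = 4.235 V.

V_out ≈ 4.23 V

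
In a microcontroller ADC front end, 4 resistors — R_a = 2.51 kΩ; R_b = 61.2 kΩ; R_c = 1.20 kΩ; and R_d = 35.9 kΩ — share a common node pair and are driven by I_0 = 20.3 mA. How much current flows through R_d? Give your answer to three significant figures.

I ≈ 0.443 mA

Total conductance ΣG = 1/2.51 + 1/61.2 + 1/1.20 + 1/35.9 = 1.276 (units of 1/kΩ).
Current divider: I(R_d) = I_0 · G_k/ΣG = 20.3 × (0.02786/1.276) = 20.3 × 0.02183 = 0.4432 mA.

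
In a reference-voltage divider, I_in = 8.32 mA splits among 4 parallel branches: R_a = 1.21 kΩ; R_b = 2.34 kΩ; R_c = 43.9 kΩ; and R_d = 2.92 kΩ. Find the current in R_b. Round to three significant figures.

Total conductance ΣG = 1/1.21 + 1/2.34 + 1/43.9 + 1/2.92 = 1.619 (units of 1/kΩ).
R_b takes the fraction G_k/ΣG = 0.4274/1.619 = 0.2640, so I = 8.32 × 0.2640 = 2.196 mA.

I ≈ 2.20 mA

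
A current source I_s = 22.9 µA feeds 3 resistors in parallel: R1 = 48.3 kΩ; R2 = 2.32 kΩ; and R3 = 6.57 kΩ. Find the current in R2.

I ≈ 16.3 µA

Total conductance ΣG = 1/48.3 + 1/2.32 + 1/6.57 = 0.6039 (units of 1/kΩ).
By the current-divider rule, I = I_s · G_k/ΣG = 22.9 × 0.7137 = 16.34 µA.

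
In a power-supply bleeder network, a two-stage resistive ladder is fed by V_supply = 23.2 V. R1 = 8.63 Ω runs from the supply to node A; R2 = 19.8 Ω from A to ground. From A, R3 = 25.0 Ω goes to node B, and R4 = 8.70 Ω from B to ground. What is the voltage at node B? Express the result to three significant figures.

V_B ≈ 3.54 V

Looking into the second stage from A: R3 + R4 = 33.70 Ω appears in parallel with R2.
R2 ‖ (R3+R4) = 12.47 Ω.
First divider: V_A = V_supply · 12.47/(8.63 + 12.47) = 13.71 V.
Then the unloaded second divider: V_B = V_A × R4/(R3+R4) = 13.71 × 0.2582 = 3.540 V.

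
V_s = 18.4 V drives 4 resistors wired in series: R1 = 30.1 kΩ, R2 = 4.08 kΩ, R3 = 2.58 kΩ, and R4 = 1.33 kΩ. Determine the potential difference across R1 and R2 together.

V ≈ 16.5 V

Total series resistance ΣR = 30.1 + 4.08 + 2.58 + 1.33 = 38.09 kΩ.
R_{R1..R2} = 30.1 + 4.08 = 34.18 kΩ.
Voltage divider: V = V_s · (34.18 / 38.09) = 18.4 × 0.8973 = 16.51 V.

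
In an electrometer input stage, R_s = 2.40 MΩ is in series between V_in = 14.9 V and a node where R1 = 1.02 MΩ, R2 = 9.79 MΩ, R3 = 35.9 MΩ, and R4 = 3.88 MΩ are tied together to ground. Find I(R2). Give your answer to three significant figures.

I ≈ 0.355 µA

Equivalent of the parallel group: R_p = 0.7309 MΩ.
V_A by voltage divider: V_A = 14.9 × 0.7309/(2.40 + 0.7309) = 3.478 V.
Branch current I = V_A/R2 = 3.478/9.79 = 0.3553 µA.
(Check via current divider: I_total = 4.759 µA; share G_k/ΣG = 0.07466 → same result.)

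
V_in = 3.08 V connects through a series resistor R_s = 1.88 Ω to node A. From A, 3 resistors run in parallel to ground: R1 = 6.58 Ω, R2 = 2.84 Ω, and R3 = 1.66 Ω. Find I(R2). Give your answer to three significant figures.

Parallel bank: R_p = 1/(1/6.58 + 1/2.84 + 1/1.66) = 0.9038 Ω.
V_A = 3.08 × 0.9038/2.784 = 0.9999 V.
I(R2) = V_A / R2 = 0.9999/2.84 = 0.3521 A.

I ≈ 0.352 A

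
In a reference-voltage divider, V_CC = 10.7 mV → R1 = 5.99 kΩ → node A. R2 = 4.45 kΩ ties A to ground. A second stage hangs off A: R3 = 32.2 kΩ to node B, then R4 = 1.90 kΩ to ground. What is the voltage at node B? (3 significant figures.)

The second stage (R3 + R4 = 34.10 kΩ) loads node A in parallel with R2.
R2 ‖ (R3+R4) = 3.936 kΩ.
First divider: V_A = V_CC · 3.936/(5.99 + 3.936) = 4.243 mV.
V_B = V_A × 0.05572 = 0.2364 mV.

V_B ≈ 0.236 mV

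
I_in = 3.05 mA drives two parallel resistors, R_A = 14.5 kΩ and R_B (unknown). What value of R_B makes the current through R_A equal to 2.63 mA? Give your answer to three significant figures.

Two-branch current divider: I_A = I_in · R_B/(R_A + R_B).
2.63/3.05 = R_B/(R_A + R_B) → R_B = R_A · (0.8623)/(1 − 0.8623) = 14.5 × 6.262 = 90.80 kΩ.

R_B ≈ 90.8 kΩ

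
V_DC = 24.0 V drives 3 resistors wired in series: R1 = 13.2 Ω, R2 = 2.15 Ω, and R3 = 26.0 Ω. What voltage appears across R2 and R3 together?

Total series resistance ΣR = 13.2 + 2.15 + 26.0 = 41.35 Ω.
R_{R2..R3} = 2.15 + 26.0 = 28.15 Ω.
V = V_DC · R/ΣR = 24.0 × 0.6808 = 16.34 V.

V ≈ 16.3 V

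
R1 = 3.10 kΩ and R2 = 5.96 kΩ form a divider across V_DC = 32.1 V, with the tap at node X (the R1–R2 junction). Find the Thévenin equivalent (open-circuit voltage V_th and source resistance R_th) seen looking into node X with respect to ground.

V_th ≈ 21.1 V, R_th ≈ 2.04 kΩ

Open-circuit (no load on X): V_th = V_DC · R2/(R1 + R2) = 32.1 × 5.96/(3.100 + 5.96) = 21.12 V.
Zeroing V_DC shorts the top of R1 to ground, so R_th = R1 ‖ R2 = 2.039 kΩ.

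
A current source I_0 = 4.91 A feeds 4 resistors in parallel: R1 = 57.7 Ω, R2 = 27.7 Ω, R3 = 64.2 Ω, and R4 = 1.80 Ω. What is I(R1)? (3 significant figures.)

ΣG = 1/57.7 + 1/27.7 + 1/64.2 + 1/1.80 = 0.6246.
Current divider: I(R1) = I_0 · G_k/ΣG = 4.91 × (0.01733/0.6246) = 4.91 × 0.02775 = 0.1362 A.

I ≈ 0.136 A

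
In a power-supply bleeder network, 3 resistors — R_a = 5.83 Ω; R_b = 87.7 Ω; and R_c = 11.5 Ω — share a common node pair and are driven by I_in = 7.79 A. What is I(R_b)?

I ≈ 0.329 A

ΣG = 1/5.83 + 1/87.7 + 1/11.5 = 0.2699.
R_b takes the fraction G_k/ΣG = 0.01140/0.2699 = 0.04225, so I = 7.79 × 0.04225 = 0.3291 A.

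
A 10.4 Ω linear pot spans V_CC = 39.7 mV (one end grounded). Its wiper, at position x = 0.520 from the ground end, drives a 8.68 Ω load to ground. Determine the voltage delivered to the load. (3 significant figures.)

Split the track: R_lower = x·R_p = 5.408 Ω, R_upper = (1−x)·R_p = 4.992 Ω.
Lower segment in parallel with the load: 5.408 ‖ 8.68 = 3.332 Ω.
V_out = 39.7 × 3.332/(4.992 + 3.332) = 15.89 mV.

V_out ≈ 15.9 mV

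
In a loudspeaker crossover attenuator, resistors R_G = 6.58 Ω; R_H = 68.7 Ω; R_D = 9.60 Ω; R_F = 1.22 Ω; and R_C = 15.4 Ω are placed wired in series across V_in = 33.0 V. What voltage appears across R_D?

ΣR = 6.58 + 68.7 + 9.60 + 1.22 + 15.4 = 101.5 Ω.
Voltage divider: V = V_in · (9.600 / 101.5) = 33.0 × 0.09458 = 3.121 V.

V ≈ 3.12 V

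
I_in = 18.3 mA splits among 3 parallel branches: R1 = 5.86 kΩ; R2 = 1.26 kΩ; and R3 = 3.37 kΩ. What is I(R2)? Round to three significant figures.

I ≈ 11.5 mA

Conductances: ΣG = 1/5.86 + 1/1.26 + 1/3.37 = 1.261 (1/kΩ).
R2 takes the fraction G_k/ΣG = 0.7937/1.261 = 0.6294, so I = 18.3 × 0.6294 = 11.52 mA.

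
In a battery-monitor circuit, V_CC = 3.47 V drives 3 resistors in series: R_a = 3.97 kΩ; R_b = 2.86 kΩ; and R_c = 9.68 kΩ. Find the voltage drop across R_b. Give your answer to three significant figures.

Total series resistance ΣR = 3.97 + 2.86 + 9.68 = 16.51 kΩ.
Voltage divider: V = V_CC · (2.860 / 16.51) = 3.47 × 0.1732 = 0.6011 V.

V ≈ 0.601 V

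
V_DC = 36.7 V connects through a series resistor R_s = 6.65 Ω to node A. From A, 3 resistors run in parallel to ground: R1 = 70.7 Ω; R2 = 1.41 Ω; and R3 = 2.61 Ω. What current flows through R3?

Equivalent of the parallel group: R_p = 0.9037 Ω.
Node voltage V_A = V_DC · R_p/(R_s + R_p) = 36.7 × 0.1196 = 4.391 V.
Branch current I = V_A/R3 = 4.391/2.61 = 1.682 A.

I ≈ 1.68 A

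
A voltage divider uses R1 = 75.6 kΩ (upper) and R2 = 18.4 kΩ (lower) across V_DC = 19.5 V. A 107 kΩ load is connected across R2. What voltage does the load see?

V_out ≈ 3.35 V

First combine the lower leg with the load: R2 ‖ R_L = 15.70 kΩ.
Then V_out = V_DC · R2'/(R1 + R2') = 19.5 × 15.70/91.30 = 3.353 V.
(Unloaded it would be 3.82 V; the load pulls it down.)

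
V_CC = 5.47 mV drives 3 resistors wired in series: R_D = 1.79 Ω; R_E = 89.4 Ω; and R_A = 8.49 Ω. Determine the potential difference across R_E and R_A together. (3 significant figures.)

V ≈ 5.37 mV

Total series resistance ΣR = 1.79 + 89.4 + 8.49 = 99.68 Ω.
R_{R_E..R_A} = 89.4 + 8.49 = 97.89 Ω.
Voltage divider: V = V_CC · (97.89 / 99.68) = 5.47 × 0.9820 = 5.372 mV.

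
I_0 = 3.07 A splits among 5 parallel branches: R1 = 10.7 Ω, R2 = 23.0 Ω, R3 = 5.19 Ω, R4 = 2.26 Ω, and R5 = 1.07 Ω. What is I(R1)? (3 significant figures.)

I ≈ 0.168 A

ΣG = 1/10.7 + 1/23.0 + 1/5.19 + 1/2.26 + 1/1.07 = 1.707.
By the current-divider rule, I = I_0 · G_k/ΣG = 3.07 × 0.05476 = 0.1681 A.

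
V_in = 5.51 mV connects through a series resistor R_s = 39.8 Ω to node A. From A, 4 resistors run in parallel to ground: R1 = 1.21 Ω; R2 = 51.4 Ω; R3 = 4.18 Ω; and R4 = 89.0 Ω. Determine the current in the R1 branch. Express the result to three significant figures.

I ≈ 0.102 mA

Combine the parallel branches: R_p = (1/1.21 + 1/51.4 + 1/4.18 + 1/89.0)⁻¹ = 0.9121 Ω.
V_A by voltage divider: V_A = 5.51 × 0.9121/(39.8 + 0.9121) = 0.1234 mV.
I(R1) = V_A / R1 = 0.1234/1.21 = 0.1020 mA.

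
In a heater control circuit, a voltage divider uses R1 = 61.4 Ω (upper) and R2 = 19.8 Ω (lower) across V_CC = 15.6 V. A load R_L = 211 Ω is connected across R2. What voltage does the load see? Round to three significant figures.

First combine the lower leg with the load: R2 ‖ R_L = 18.10 Ω.
Voltage divider with the loaded lower leg: V_out = 15.6 × 18.10/(61.4 + 18.10) = 15.6 × 0.2277 = 3.552 V.

V_out ≈ 3.55 V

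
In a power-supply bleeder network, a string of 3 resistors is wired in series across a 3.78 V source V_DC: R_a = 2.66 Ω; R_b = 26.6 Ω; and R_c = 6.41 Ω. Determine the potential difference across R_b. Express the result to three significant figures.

V ≈ 2.82 V

ΣR = 2.66 + 26.6 + 6.41 = 35.67 Ω.
V = V_DC · R/ΣR = 3.78 × 0.7457 = 2.819 V.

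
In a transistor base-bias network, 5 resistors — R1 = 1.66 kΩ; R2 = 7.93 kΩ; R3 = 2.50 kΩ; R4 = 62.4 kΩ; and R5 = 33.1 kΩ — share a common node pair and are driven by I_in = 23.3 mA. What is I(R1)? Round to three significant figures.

ΣG = 1/1.66 + 1/7.93 + 1/2.50 + 1/62.4 + 1/33.1 = 1.175.
Current divider: I(R1) = I_in · G_k/ΣG = 23.3 × (0.6024/1.175) = 23.3 × 0.5128 = 11.95 mA.

I ≈ 11.9 mA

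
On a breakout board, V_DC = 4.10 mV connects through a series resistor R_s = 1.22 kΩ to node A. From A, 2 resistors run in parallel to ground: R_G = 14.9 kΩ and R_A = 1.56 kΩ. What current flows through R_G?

I ≈ 0.148 µA

Parallel bank: R_p = 1/(1/14.9 + 1/1.56) = 1.412 kΩ.
Node voltage V_A = V_DC · R_p/(R_s + R_p) = 4.10 × 0.5365 = 2.200 mV.
I(R_G) = V_A / R_G = 2.200/14.9 = 0.1476 µA.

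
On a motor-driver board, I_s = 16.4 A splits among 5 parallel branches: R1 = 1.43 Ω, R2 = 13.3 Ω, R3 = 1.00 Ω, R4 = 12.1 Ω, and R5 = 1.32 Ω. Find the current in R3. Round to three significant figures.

Conductances: ΣG = 1/1.43 + 1/13.3 + 1/1.00 + 1/12.1 + 1/1.32 = 2.615 (1/Ω).
By the current-divider rule, I = I_s · G_k/ΣG = 16.4 × 0.3825 = 6.272 A.

I ≈ 6.27 A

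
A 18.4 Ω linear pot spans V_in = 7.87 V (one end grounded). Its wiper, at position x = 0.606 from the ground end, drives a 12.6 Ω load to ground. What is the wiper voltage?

V_out ≈ 3.54 V

The pot divides into 7.250 Ω above the wiper and 11.15 Ω below.
Lower segment in parallel with the load: 11.15 ‖ 12.6 = 5.915 Ω.
V_out = 7.87 × 5.915/(7.250 + 5.915) = 3.536 V.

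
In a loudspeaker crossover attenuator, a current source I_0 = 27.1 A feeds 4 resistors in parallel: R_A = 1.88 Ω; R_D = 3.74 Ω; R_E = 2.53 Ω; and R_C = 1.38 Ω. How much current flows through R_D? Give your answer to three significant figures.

I ≈ 3.78 A

Total conductance ΣG = 1/1.88 + 1/3.74 + 1/2.53 + 1/1.38 = 1.919 (units of 1/Ω).
R_D takes the fraction G_k/ΣG = 0.2674/1.919 = 0.1393, so I = 27.1 × 0.1393 = 3.776 A.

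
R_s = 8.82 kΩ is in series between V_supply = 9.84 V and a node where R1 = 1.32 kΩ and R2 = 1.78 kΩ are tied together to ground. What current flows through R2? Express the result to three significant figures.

I ≈ 0.437 mA

Parallel bank: R_p = 1/(1/1.32 + 1/1.78) = 0.7579 kΩ.
V_A = 9.84 × 0.7579/9.578 = 0.7787 V.
Branch current I = V_A/R2 = 0.7787/1.78 = 0.4375 mA.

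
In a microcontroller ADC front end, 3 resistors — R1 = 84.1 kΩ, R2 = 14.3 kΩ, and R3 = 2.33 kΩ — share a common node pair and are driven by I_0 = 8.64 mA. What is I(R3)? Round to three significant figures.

I ≈ 7.26 mA

ΣG = 1/84.1 + 1/14.3 + 1/2.33 = 0.5110.
Current divider: I(R3) = I_0 · G_k/ΣG = 8.64 × (0.4292/0.5110) = 8.64 × 0.8399 = 7.257 mA.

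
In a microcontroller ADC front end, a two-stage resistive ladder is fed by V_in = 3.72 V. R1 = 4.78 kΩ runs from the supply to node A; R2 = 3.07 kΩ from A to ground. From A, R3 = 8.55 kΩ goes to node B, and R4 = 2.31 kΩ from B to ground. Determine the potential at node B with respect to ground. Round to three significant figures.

Node A sees R2 in parallel with the series input of stage 2, R3 + R4 = 10.86 kΩ.
Effective lower resistance at A: R2 ‖ 10.86 = 2.393 kΩ.
V_A = 3.72 × 2.393/(4.78 + 2.393) = 1.241 V.
Stage 2 is unloaded, so V_B = V_A · R4/(R3+R4) = 1.241 × 2.31/10.86 = 0.2640 V.

V_B ≈ 0.264 V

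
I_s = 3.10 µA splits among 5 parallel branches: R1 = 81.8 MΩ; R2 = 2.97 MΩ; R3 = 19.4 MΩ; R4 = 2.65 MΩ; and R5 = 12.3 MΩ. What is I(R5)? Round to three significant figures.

ΣG = 1/81.8 + 1/2.97 + 1/19.4 + 1/2.65 + 1/12.3 = 0.8591.
By the current-divider rule, I = I_s · G_k/ΣG = 3.10 × 0.09463 = 0.2934 µA.

I ≈ 0.293 µA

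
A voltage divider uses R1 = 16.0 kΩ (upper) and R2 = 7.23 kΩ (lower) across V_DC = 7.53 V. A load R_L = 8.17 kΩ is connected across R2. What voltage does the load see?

V_out ≈ 1.46 V

The load sits in parallel with R2, giving an effective lower resistance R2' = R2·R_L/(R2+R_L) = 3.836 kΩ.
Now apply the divider: V_out = 7.53 × 0.1934 = 1.456 V.
(Unloaded it would be 2.34 V; the load pulls it down.)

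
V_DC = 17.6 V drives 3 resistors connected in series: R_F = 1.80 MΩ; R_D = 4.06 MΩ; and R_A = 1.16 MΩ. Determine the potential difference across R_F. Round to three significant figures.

V ≈ 4.51 V

Total series resistance ΣR = 1.80 + 4.06 + 1.16 = 7.020 MΩ.
By the voltage-divider rule, V = 17.6 × 1.800/7.020 = 4.513 V.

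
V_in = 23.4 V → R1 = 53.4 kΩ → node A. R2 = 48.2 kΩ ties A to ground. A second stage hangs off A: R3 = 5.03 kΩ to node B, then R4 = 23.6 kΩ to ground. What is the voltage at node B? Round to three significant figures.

V_B ≈ 4.85 V

Node A sees R2 in parallel with the series input of stage 2, R3 + R4 = 28.63 kΩ.
Effective lower resistance at A: R2 ‖ 28.63 = 17.96 kΩ.
First divider: V_A = V_in · 17.96/(53.4 + 17.96) = 5.890 V.
V_B = V_A × 0.8243 = 4.855 V.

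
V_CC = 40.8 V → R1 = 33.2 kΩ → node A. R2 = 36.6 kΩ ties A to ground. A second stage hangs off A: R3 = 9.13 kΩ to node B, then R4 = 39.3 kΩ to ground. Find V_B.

Node A sees R2 in parallel with the series input of stage 2, R3 + R4 = 48.43 kΩ.
Effective lower resistance at A: R2 ‖ 48.43 = 20.85 kΩ.
So V_A = 40.8 × 0.3857 = 15.74 V.
Then the unloaded second divider: V_B = V_A × R4/(R3+R4) = 15.74 × 0.8115 = 12.77 V.

V_B ≈ 12.8 V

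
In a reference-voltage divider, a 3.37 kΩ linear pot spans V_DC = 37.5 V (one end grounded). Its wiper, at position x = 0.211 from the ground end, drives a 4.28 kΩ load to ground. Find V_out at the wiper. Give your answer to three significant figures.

Split the track: R_lower = x·R_p = 0.7111 kΩ, R_upper = (1−x)·R_p = 2.659 kΩ.
R_L loads the lower segment: effective lower R = 0.6098 kΩ.
Loaded-divider output: V_out = 37.5 × 0.1865 = 6.996 V.
(Unloaded: V_out = x·V_DC = 7.91 V.)

V_out ≈ 7.00 V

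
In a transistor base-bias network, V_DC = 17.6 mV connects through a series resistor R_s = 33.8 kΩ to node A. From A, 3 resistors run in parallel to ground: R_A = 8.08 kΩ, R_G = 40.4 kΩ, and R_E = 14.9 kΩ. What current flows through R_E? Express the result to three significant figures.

I ≈ 0.143 µA

Combine the parallel branches: R_p = (1/8.08 + 1/40.4 + 1/14.9)⁻¹ = 4.638 kΩ.
Node voltage V_A = V_DC · R_p/(R_s + R_p) = 17.6 × 0.1207 = 2.123 mV.
I(R_E) = V_A / R_E = 2.123/14.9 = 0.1425 µA.
(Equivalently: I_total = 0.4579 µA, then current-divider fraction G_k/ΣG = 0.3112.)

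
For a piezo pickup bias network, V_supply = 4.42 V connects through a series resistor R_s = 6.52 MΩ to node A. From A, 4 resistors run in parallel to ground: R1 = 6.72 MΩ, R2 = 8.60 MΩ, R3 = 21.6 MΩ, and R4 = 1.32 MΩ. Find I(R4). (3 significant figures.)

Equivalent of the parallel group: R_p = 0.9355 MΩ.
V_A by voltage divider: V_A = 4.42 × 0.9355/(6.52 + 0.9355) = 0.5546 V.
I(R4) = V_A / R4 = 0.5546/1.32 = 0.4202 µA.

I ≈ 0.420 µA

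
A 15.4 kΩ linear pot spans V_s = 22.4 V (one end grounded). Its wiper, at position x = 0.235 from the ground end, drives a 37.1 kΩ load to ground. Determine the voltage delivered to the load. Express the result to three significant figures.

The pot divides into 11.78 kΩ above the wiper and 3.619 kΩ below.
Lower segment in parallel with the load: 3.619 ‖ 37.1 = 3.297 kΩ.
Then V_out = V_s · 3.297/(11.78 + 3.297) = 4.898 V.

V_out ≈ 4.90 V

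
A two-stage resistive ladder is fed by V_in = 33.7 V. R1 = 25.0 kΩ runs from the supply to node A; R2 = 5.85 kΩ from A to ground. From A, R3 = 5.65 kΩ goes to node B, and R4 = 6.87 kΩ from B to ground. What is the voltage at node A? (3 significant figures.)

Looking into the second stage from A: R3 + R4 = 12.52 kΩ appears in parallel with R2.
Effective lower resistance at A: R2 ‖ 12.52 = 3.987 kΩ.
First divider: V_A = V_in · 3.987/(25.0 + 3.987) = 4.635 V.

V_A ≈ 4.64 V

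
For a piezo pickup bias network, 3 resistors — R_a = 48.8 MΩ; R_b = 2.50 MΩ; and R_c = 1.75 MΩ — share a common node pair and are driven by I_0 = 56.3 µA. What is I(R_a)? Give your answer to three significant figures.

I ≈ 1.16 µA

ΣG = 1/48.8 + 1/2.50 + 1/1.75 = 0.9919.
By the current-divider rule, I = I_0 · G_k/ΣG = 56.3 × 0.02066 = 1.163 µA.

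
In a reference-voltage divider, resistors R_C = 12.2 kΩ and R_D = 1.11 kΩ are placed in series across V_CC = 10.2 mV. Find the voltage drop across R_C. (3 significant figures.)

V ≈ 9.35 mV

Series total: ΣR = 12.2 + 1.11 = 13.31 kΩ.
By the voltage-divider rule, V = 10.2 × 12.20/13.31 = 9.349 mV.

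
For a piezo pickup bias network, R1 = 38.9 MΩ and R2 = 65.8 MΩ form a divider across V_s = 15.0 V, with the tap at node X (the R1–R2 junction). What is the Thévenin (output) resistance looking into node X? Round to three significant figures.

With V_s suppressed (replaced by a short), R_th = R1 ‖ R2 = (38.90 × 65.8)/(38.90 + 65.8) = 24.45 MΩ.

R_th ≈ 24.4 MΩ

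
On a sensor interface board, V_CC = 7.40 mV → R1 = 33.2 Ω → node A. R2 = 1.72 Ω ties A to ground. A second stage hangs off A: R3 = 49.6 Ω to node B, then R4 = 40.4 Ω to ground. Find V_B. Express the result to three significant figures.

V_B ≈ 0.161 mV

Node A sees R2 in parallel with the series input of stage 2, R3 + R4 = 90.00 Ω.
R2 ‖ (R3+R4) = 1.688 Ω.
First divider: V_A = V_CC · 1.688/(33.2 + 1.688) = 0.3580 mV.
V_B = V_A × 0.4489 = 0.1607 mV.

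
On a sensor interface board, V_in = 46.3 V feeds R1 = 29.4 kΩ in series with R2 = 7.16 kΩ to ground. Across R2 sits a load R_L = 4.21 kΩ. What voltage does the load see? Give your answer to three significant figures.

First combine the lower leg with the load: R2 ‖ R_L = 2.651 kΩ.
Voltage divider with the loaded lower leg: V_out = 46.3 × 2.651/(29.4 + 2.651) = 46.3 × 0.08272 = 3.830 V.

V_out ≈ 3.83 V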